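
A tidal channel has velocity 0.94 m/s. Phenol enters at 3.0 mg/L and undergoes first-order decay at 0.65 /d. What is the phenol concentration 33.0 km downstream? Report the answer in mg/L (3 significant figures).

2.30 mg/L

Travel time t = 33.0 km / 0.94 m/s = 3.3e+04/0.94 = 3.511e+04 s = 0.4063 d.
First-order decay: C = 3.0·exp(−0.65·0.4063) = 3.0·0.7679 = 2.304 mg/L.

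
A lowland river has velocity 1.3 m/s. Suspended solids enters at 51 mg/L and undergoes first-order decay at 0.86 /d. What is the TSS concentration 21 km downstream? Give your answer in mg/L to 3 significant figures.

Travel time t = 21 km / 1.3 m/s = 2.1e+04/1.3 = 1.615e+04 s = 0.187 d.
First-order decay: C = 51·exp(−0.86·0.187) = 51·0.8515 = 43.42 mg/L.

43.4 mg/L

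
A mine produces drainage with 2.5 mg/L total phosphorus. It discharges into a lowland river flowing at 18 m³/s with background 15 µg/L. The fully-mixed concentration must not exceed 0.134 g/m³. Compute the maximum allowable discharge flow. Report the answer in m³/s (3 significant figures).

0.905 m³/s

15 µg/L = 0.015 mg/L.
Mass balance at complete mixing: C_std·(Q_w + Q_r) = Q_w·C_e + Q_r·C_b.
Rearranging, Q_w = Q_r·(C_std − C_b)/(C_e − C_std) = 18·(0.134 − 0.015) / (2.5 − 0.134) = 0.9053 m³/s.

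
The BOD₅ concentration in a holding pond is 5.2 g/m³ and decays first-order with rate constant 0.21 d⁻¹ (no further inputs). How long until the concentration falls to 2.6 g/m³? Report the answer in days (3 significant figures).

t = ln(C₀/C)/k = ln(5.2/2.6)/0.21 = 0.6931/0.21 = 3.301 d.

3.30 d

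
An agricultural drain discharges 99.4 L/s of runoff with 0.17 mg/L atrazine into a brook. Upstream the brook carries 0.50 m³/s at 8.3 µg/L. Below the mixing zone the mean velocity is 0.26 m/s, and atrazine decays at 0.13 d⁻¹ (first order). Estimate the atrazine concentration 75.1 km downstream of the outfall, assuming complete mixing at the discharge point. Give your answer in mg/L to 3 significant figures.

0.0227 mg/L

99.4 L/s = 0.0994 m³/s.
8.3 µg/L = 0.0083 mg/L.
After complete mixing, C₀ = (0.0994·0.17 + 0.5·0.0083) / 0.5994 = 0.03512 mg/L.
Travel time t = 7.51e+04 m / 0.26 m/s = 2.888e+05 s = 3.343 d.
C = 0.03512·exp(−0.13·3.343) = 0.03512·0.6475 = 0.02274 mg/L.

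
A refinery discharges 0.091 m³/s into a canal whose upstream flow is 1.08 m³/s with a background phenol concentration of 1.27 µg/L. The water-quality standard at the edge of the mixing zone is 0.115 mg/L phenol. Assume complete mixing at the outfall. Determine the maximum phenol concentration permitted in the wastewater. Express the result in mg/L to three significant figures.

1.46 mg/L

1.27 µg/L = 0.00127 mg/L.
Mass balance: 0.115·1.171 = 0.091·Cₑ + 1.08·0.00127.
Cₑ = (0.1347 − 0.001372) / 0.091 = 1.465 mg/L.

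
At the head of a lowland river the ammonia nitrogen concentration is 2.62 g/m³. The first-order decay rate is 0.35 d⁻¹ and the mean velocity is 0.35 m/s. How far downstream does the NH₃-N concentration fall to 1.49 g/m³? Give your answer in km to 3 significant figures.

48.8 km

From C = C₀·e^(−kt), t = ln(C₀/C)/k = ln(2.62/1.49)/0.35 = 0.5644/0.35 = 1.613 d.
Distance = v·t = 0.35 m/s × 1.393e+05 s = 4.876e+04 m = 48.76 km.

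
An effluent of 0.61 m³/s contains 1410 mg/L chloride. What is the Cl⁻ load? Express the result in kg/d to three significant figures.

74300 kg/d

Mass flux = Q·C = 0.61 m³/s × 1410 g/m³ = 860.1 g/s.
= 860.1 g/s × 86.4 = 7.431e+04 kg/d.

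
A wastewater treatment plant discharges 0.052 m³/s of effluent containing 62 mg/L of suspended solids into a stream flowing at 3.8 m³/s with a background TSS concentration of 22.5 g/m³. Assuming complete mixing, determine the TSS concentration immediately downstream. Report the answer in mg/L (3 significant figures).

Flow-weighted mixing gives C = (0.052·62 + 3.8·22.5) / (0.052 + 3.8) = 88.72/3.852 = 23.03 mg/L.

23.0 mg/L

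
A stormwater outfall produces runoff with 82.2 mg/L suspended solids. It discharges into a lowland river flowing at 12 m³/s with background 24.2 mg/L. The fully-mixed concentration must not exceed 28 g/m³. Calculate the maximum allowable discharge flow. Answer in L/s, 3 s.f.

Mass balance at complete mixing: C_std·(Q_w + Q_r) = Q_w·C_e + Q_r·C_b.
Rearranging, Q_w = Q_r·(C_std − C_b)/(C_e − C_std) = 12·(28 − 24.2) / (82.2 − 28) = 0.8413 m³/s.
= 841.3 L/s.

841 L/s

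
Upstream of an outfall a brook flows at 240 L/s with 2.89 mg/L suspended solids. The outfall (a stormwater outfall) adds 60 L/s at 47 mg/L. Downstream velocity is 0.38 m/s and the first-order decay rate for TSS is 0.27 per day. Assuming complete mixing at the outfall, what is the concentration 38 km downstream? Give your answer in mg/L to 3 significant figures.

8.57 mg/L

60 L/s = 0.06 m³/s.
240 L/s = 0.24 m³/s.
After complete mixing, C₀ = (0.06·47 + 0.24·2.89) / 0.3 = 11.71 mg/L.
Travel time t = 3.8e+04 m / 0.38 m/s = 1e+05 s = 1.157 d.
C = 11.71·exp(−0.27·1.157) = 11.71·0.7316 = 8.569 mg/L.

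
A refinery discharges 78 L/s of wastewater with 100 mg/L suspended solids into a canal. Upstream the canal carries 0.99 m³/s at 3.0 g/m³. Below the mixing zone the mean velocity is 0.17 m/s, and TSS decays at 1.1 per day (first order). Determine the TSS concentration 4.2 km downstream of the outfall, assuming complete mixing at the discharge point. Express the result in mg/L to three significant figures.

78 L/s = 0.078 m³/s.
After complete mixing, C₀ = (0.078·100 + 0.99·3) / 1.068 = 10.08 mg/L.
Travel time t = 4200 m / 0.17 m/s = 2.471e+04 s = 0.2859 d.
C = 10.08·exp(−1.1·0.2859) = 10.08·0.7301 = 7.363 mg/L.

7.36 mg/L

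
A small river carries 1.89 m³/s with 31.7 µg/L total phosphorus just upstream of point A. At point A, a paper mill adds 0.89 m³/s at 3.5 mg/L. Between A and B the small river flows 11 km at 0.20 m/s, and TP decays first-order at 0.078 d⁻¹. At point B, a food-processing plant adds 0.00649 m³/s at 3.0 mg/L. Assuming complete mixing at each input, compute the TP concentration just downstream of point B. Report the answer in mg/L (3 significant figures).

1.09 mg/L

31.7 µg/L = 0.0317 mg/L.
After input A: C = (1.89·0.0317 + 0.89·3.5) / 2.78 = 1.142 mg/L.
Over the 11 km reach to input B (t = 5.5e+04 s = 0.6366 d), decay gives C = 1.142·exp(−0.078·0.6366) = 1.087 mg/L.
After input B: C = (2.78·1.087 + 0.00649·3) / 2.786 = 1.091 mg/L.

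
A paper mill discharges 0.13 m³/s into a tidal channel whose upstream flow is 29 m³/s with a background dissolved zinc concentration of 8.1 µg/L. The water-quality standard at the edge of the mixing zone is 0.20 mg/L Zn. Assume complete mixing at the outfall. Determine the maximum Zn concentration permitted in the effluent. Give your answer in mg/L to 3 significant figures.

43.0 mg/L

8.1 µg/L = 0.0081 mg/L.
Mass balance: 0.2·29.13 = 0.13·Cₑ + 29·0.0081.
Cₑ = (5.826 − 0.2349) / 0.13 = 43.01 mg/L.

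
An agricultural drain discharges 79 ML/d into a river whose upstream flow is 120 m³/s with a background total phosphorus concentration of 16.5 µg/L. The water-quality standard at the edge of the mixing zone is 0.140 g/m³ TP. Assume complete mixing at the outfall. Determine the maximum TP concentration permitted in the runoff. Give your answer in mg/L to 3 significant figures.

16.3 mg/L

79 ML/d = 0.9144 m³/s.
16.5 µg/L = 0.0165 mg/L.
Mass balance: 0.14·120.9 = 0.9144·Cₑ + 120·0.0165.
Cₑ = (16.93 − 1.98) / 0.9144 = 16.35 mg/L.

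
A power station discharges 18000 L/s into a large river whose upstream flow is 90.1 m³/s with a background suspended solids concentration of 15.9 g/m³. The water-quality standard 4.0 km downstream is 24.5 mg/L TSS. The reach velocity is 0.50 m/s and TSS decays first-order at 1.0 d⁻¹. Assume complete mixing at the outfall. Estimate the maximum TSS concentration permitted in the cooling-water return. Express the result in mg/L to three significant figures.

18000 L/s = 18 m³/s.
Travel time to the compliance point: t = 4000/0.50 = 8000 s = 0.09259 d; decay factor exp(−1.0·0.09259) = 0.9116.
So the concentration just after mixing may be at most 24.5/0.9116 = 26.88 mg/L.
Mass balance: 26.88·108.1 = 18·Cₑ + 90.1·15.9.
Cₑ = (2905 − 1433) / 18 = 81.82 mg/L.

81.8 mg/L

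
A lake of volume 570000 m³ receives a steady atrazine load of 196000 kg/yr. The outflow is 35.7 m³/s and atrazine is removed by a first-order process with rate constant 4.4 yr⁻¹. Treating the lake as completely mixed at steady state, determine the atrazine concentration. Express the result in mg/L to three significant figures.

0.174 mg/L

Outflow Q = 35.7 m³/s × 3.156e+07 s/yr = 1.127e+09 m³/yr.
Steady-state CSTR mass balance: W = Q·C + k·V·C, so C = W/(Q + kV).
Q + kV = 1.127e+09 + 4.4·570000 = 1.129e+09 m³/yr.
C = 196000/1.129e+09 = 0.0001736 kg/m³ = 0.1736 mg/L.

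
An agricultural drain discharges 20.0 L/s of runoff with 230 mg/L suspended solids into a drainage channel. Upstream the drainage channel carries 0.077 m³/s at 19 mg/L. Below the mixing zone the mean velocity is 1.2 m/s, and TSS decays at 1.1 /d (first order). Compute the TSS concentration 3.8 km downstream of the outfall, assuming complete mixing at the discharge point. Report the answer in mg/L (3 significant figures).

60.0 mg/L

20.0 L/s = 0.02 m³/s.
After complete mixing, C₀ = (0.02·230 + 0.077·19) / 0.097 = 62.51 mg/L.
Travel time t = 3800 m / 1.2 m/s = 3167 s = 0.03665 d.
C = 62.51·exp(−1.1·0.03665) = 62.51·0.9605 = 60.04 mg/L.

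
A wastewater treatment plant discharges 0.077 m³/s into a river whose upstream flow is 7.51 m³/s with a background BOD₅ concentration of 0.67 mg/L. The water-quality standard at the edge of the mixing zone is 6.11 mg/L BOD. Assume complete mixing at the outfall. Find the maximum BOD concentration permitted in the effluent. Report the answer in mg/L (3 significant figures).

537 mg/L

Mass balance: 6.11·7.587 = 0.077·Cₑ + 7.51·0.67.
Cₑ = (46.36 − 5.032) / 0.077 = 536.7 mg/L.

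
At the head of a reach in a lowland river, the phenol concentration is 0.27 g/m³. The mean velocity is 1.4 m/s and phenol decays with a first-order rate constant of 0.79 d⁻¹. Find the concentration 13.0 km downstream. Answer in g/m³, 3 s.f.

Travel time t = 13.0 km / 1.4 m/s = 1.3e+04/1.4 = 9286 s = 0.1075 d.
First-order decay: C = 0.27·exp(−0.79·0.1075) = 0.27·0.9186 = 0.248 g/m³.

0.248 g/m³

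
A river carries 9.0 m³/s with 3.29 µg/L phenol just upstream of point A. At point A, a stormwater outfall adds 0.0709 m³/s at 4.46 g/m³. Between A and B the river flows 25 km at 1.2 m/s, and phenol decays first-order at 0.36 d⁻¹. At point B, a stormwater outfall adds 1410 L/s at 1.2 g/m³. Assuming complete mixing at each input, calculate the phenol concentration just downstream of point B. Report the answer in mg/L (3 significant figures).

3.29 µg/L = 0.00329 mg/L.
After input A: C = (9·0.00329 + 0.0709·4.46) / 9.071 = 0.03812 mg/L.
Over the 25 km reach to input B (t = 2.083e+04 s = 0.2411 d), decay gives C = 0.03812·exp(−0.36·0.2411) = 0.03495 mg/L.
1410 L/s = 1.41 m³/s.
After input B: C = (9.071·0.03495 + 1.41·1.2) / 10.48 = 0.1917 mg/L.

0.192 mg/L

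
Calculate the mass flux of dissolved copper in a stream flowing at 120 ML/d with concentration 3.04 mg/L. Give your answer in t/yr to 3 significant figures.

133 t/yr

120 ML/d = 1.389 m³/s.
Mass flux = Q·C = 1.389 m³/s × 3.04 g/m³ = 4.222 g/s.
= 4.222 g/s × 31.56 = 133.2 t/yr.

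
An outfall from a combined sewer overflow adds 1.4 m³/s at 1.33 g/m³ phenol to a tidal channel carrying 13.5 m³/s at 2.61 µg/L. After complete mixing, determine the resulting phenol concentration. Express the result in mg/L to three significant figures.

2.61 µg/L = 0.00261 mg/L.
Flow-weighted mixing gives C = (1.4·1.33 + 13.5·0.00261) / (1.4 + 13.5) = 1.897/14.9 = 0.1273 mg/L.

0.127 mg/L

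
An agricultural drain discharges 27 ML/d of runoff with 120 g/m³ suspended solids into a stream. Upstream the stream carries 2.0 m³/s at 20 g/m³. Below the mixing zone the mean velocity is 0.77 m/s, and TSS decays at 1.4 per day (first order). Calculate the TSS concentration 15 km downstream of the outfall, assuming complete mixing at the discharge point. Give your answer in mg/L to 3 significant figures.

24.4 mg/L

27 ML/d = 0.3125 m³/s.
After complete mixing, C₀ = (0.3125·120 + 2·20) / 2.312 = 33.51 mg/L.
Travel time t = 1.5e+04 m / 0.77 m/s = 1.948e+04 s = 0.2255 d.
C = 33.51·exp(−1.4·0.2255) = 33.51·0.7293 = 24.44 mg/L.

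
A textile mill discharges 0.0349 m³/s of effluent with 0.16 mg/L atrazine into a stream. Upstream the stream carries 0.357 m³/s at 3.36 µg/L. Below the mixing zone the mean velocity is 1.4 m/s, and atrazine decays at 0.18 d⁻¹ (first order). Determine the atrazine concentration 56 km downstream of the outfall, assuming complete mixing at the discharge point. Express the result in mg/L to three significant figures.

3.36 µg/L = 0.00336 mg/L.
After complete mixing, C₀ = (0.0349·0.16 + 0.357·0.00336) / 0.3919 = 0.01731 mg/L.
Travel time t = 5.6e+04 m / 1.4 m/s = 4e+04 s = 0.463 d.
C = 0.01731·exp(−0.18·0.463) = 0.01731·0.92 = 0.01593 mg/L.

0.0159 mg/L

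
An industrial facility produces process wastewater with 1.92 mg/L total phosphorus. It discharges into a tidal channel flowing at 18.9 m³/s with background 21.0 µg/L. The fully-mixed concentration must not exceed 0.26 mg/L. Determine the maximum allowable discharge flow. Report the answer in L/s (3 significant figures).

2720 L/s

21.0 µg/L = 0.021 mg/L.
Mass balance at complete mixing: C_std·(Q_w + Q_r) = Q_w·C_e + Q_r·C_b.
Rearranging, Q_w = Q_r·(C_std − C_b)/(C_e − C_std) = 18.9·(0.26 − 0.021) / (1.92 − 0.26) = 2.721 m³/s.
= 2721 L/s.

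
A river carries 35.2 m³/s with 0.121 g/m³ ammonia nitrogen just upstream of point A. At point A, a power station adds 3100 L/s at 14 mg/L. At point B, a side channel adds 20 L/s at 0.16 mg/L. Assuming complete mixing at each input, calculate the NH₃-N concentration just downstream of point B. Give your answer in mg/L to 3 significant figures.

3100 L/s = 3.1 m³/s.
After input A: C = (35.2·0.121 + 3.1·14) / 38.3 = 1.244 mg/L.
20 L/s = 0.02 m³/s.
After input B: C = (38.3·1.244 + 0.02·0.16) / 38.32 = 1.244 mg/L.

1.24 mg/L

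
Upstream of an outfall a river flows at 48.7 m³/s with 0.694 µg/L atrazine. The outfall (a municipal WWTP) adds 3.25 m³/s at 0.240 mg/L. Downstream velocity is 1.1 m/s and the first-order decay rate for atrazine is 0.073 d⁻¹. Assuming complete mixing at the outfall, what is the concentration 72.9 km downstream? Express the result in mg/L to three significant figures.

0.0148 mg/L

0.694 µg/L = 0.000694 mg/L.
After complete mixing, C₀ = (3.25·0.24 + 48.7·0.000694) / 51.95 = 0.01567 mg/L.
Travel time t = 7.29e+04 m / 1.1 m/s = 6.627e+04 s = 0.767 d.
C = 0.01567·exp(−0.073·0.767) = 0.01567·0.9455 = 0.01481 mg/L.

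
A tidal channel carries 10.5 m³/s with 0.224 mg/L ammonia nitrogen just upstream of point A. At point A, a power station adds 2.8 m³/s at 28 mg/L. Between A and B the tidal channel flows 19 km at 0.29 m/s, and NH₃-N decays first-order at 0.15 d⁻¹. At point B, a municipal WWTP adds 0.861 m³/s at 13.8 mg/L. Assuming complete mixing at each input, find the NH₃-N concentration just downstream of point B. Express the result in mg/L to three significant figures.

5.93 mg/L

After input A: C = (10.5·0.224 + 2.8·28) / 13.3 = 6.072 mg/L.
Over the 19 km reach to input B (t = 6.552e+04 s = 0.7583 d), decay gives C = 6.072·exp(−0.15·0.7583) = 5.419 mg/L.
After input B: C = (13.3·5.419 + 0.861·13.8) / 14.16 = 5.928 mg/L.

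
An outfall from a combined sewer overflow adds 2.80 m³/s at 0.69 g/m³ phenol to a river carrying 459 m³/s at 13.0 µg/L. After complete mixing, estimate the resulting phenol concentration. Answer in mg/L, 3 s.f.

0.0171 mg/L

13.0 µg/L = 0.013 mg/L.
By mass balance at complete mixing, C = (2.8·0.69 + 459·0.013) / (2.8 + 459) = 7.899/461.8 = 0.0171 mg/L.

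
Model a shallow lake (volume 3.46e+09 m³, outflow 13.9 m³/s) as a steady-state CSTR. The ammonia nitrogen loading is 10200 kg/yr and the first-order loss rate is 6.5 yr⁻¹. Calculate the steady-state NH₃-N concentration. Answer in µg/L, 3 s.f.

Outflow Q = 13.9 m³/s × 3.156e+07 s/yr = 4.387e+08 m³/yr.
Steady-state CSTR mass balance: W = Q·C + k·V·C, so C = W/(Q + kV).
Q + kV = 4.387e+08 + 6.5·3.46e+09 = 2.293e+10 m³/yr.
C = 10200/2.293e+10 = 4.449e-07 kg/m³ = 0.0004449 mg/L = 0.4449 µg/L.

0.445 µg/L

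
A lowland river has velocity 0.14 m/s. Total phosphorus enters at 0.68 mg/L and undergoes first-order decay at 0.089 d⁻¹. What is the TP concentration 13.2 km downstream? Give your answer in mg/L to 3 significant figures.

Travel time t = 13.2 km / 0.14 m/s = 1.32e+04/0.14 = 9.429e+04 s = 1.091 d.
First-order decay: C = 0.68·exp(−0.089·1.091) = 0.68·0.9074 = 0.6171 mg/L.

0.617 mg/L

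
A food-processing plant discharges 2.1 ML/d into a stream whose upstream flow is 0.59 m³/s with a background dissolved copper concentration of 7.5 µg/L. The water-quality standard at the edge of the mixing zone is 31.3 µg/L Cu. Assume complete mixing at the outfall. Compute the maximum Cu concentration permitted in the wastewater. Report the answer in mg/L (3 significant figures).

0.609 mg/L

2.1 ML/d = 0.02431 m³/s.
7.5 µg/L = 0.0075 mg/L.
31.3 µg/L = 0.0313 mg/L.
Mass balance: 0.0313·0.6143 = 0.02431·Cₑ + 0.59·0.0075.
Cₑ = (0.01923 − 0.004425) / 0.02431 = 0.609 mg/L.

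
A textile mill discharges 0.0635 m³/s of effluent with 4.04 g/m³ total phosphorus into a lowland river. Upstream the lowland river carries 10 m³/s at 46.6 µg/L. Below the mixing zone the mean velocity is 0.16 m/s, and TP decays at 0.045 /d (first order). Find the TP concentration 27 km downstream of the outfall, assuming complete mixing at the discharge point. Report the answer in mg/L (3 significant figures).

0.0658 mg/L

46.6 µg/L = 0.0466 mg/L.
After complete mixing, C₀ = (0.0635·4.04 + 10·0.0466) / 10.06 = 0.0718 mg/L.
Travel time t = 2.7e+04 m / 0.16 m/s = 1.688e+05 s = 1.953 d.
C = 0.0718·exp(−0.045·1.953) = 0.0718·0.9159 = 0.06576 mg/L.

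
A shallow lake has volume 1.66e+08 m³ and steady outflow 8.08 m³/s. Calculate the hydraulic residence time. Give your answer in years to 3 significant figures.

Q = 8.08 m³/s × 3.156e+07 s/yr = 2.55e+08 m³/yr.
Hydraulic residence time τ = V/Q = 1.66e+08/2.55e+08 = 0.651 yr.

0.651 yr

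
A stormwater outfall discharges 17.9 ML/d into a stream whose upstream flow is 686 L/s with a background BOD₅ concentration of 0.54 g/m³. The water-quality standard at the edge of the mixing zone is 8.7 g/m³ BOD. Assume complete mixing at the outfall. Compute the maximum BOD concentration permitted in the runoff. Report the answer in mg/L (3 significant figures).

17.9 ML/d = 0.2072 m³/s.
686 L/s = 0.686 m³/s.
Mass balance: 8.7·0.8932 = 0.2072·Cₑ + 0.686·0.54.
Cₑ = (7.771 − 0.3704) / 0.2072 = 35.72 mg/L.

35.7 mg/L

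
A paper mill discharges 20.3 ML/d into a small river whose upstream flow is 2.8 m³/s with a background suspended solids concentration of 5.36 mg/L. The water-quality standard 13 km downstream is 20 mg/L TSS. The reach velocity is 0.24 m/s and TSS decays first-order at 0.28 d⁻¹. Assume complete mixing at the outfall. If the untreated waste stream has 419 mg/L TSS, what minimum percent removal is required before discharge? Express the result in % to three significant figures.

41.8 %

20.3 ML/d = 0.235 m³/s.
Travel time to the compliance point: t = 1.3e+04/0.24 = 5.417e+04 s = 0.6269 d; decay factor exp(−0.28·0.6269) = 0.839.
So the concentration just after mixing may be at most 20/0.839 = 23.84 mg/L.
Mass balance: 23.84·3.035 = 0.235·Cₑ + 2.8·5.36.
Cₑ = (72.35 − 15.01) / 0.235 = 244 mg/L.
Required removal = 1 − 244/419 = 41.76 %.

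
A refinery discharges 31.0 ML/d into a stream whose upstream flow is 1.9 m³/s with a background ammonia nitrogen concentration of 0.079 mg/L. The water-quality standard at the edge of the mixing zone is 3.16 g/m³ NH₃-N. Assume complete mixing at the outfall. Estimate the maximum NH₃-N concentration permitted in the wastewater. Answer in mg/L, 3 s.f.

19.5 mg/L

31.0 ML/d = 0.3588 m³/s.
Mass balance: 3.16·2.259 = 0.3588·Cₑ + 1.9·0.079.
Cₑ = (7.138 − 0.1501) / 0.3588 = 19.48 mg/L.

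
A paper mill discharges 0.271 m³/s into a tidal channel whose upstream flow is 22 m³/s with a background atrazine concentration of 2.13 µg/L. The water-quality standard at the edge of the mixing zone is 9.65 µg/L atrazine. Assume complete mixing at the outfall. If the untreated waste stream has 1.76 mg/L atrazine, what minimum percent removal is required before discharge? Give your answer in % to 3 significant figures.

64.8 %

2.13 µg/L = 0.00213 mg/L.
9.65 µg/L = 0.00965 mg/L.
Mass balance: 0.00965·22.27 = 0.271·Cₑ + 22·0.00213.
Cₑ = (0.2149 − 0.04686) / 0.271 = 0.6201 mg/L.
Required removal = 1 − 0.6201/1.76 = 64.77 %.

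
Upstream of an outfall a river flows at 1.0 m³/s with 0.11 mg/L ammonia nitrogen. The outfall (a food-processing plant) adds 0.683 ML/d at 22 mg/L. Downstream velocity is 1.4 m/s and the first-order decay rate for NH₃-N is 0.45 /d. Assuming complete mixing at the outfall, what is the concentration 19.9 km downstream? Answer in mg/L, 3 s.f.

0.683 ML/d = 0.007905 m³/s.
After complete mixing, C₀ = (0.007905·22 + 1·0.11) / 1.008 = 0.2817 mg/L.
Travel time t = 1.99e+04 m / 1.4 m/s = 1.421e+04 s = 0.1645 d.
C = 0.2817·exp(−0.45·0.1645) = 0.2817·0.9286 = 0.2616 mg/L.

0.262 mg/L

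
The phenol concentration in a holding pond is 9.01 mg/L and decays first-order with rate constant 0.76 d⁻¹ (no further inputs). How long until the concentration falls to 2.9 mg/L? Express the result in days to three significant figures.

t = ln(C₀/C)/k = ln(9.01/2.9)/0.76 = 1.134/0.76 = 1.492 d.

1.49 d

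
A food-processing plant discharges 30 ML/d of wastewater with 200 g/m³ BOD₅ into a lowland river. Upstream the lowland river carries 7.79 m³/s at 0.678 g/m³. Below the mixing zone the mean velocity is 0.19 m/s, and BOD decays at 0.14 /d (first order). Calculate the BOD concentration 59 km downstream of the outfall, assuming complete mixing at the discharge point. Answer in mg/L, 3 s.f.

5.55 mg/L

30 ML/d = 0.3472 m³/s.
After complete mixing, C₀ = (0.3472·200 + 7.79·0.678) / 8.137 = 9.183 mg/L.
Travel time t = 5.9e+04 m / 0.19 m/s = 3.105e+05 s = 3.594 d.
C = 9.183·exp(−0.14·3.594) = 9.183·0.6046 = 5.552 mg/L.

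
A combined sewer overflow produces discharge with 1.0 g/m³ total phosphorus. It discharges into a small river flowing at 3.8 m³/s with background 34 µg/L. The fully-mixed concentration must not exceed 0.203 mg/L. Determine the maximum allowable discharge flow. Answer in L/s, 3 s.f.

806 L/s

34 µg/L = 0.034 mg/L.
Mass balance at complete mixing: C_std·(Q_w + Q_r) = Q_w·C_e + Q_r·C_b.
Rearranging, Q_w = Q_r·(C_std − C_b)/(C_e − C_std) = 3.8·(0.203 − 0.034) / (1 − 0.203) = 0.8058 m³/s.
= 805.8 L/s.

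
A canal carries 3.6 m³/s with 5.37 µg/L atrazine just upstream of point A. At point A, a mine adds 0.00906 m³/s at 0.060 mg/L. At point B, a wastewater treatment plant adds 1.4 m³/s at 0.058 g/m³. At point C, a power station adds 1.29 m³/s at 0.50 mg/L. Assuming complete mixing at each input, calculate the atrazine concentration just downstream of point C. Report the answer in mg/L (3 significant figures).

5.37 µg/L = 0.00537 mg/L.
After input A: C = (3.6·0.00537 + 0.00906·0.06) / 3.609 = 0.005507 mg/L.
After input B: C = (3.609·0.005507 + 1.4·0.058) / 5.009 = 0.02018 mg/L.
After input C: C = (5.009·0.02018 + 1.29·0.5) / 6.299 = 0.1184 mg/L.

0.118 mg/L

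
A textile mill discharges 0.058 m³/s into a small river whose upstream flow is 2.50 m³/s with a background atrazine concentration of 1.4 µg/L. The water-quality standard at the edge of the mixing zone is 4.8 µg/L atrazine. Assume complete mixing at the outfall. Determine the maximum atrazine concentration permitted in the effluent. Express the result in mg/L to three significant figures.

1.4 µg/L = 0.0014 mg/L.
4.8 µg/L = 0.0048 mg/L.
Mass balance: 0.0048·2.558 = 0.058·Cₑ + 2.5·0.0014.
Cₑ = (0.01228 − 0.0035) / 0.058 = 0.1514 mg/L.

0.151 mg/L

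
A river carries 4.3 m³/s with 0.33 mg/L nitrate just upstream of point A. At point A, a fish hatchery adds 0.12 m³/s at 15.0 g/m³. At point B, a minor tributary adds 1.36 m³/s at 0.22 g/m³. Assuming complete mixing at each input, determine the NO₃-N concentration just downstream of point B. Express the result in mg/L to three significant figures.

0.609 mg/L

After input A: C = (4.3·0.33 + 0.12·15) / 4.42 = 0.7283 mg/L.
After input B: C = (4.42·0.7283 + 1.36·0.22) / 5.78 = 0.6087 mg/L.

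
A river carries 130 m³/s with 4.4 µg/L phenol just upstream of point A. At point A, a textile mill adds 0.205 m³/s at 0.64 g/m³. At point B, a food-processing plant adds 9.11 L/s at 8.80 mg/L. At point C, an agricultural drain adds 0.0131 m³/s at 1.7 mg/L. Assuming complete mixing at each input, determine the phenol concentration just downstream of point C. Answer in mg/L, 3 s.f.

4.4 µg/L = 0.0044 mg/L.
After input A: C = (130·0.0044 + 0.205·0.64) / 130.2 = 0.005401 mg/L.
9.11 L/s = 0.00911 m³/s.
After input B: C = (130.2·0.005401 + 0.00911·8.8) / 130.2 = 0.006016 mg/L.
After input C: C = (130.2·0.006016 + 0.0131·1.7) / 130.2 = 0.006186 mg/L.

0.00619 mg/L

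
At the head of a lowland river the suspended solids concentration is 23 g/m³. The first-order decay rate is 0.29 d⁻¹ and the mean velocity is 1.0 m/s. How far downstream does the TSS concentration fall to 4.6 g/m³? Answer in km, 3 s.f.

480 km

From C = C₀·e^(−kt), t = ln(C₀/C)/k = ln(23/4.6)/0.29 = 1.609/0.29 = 5.55 d.
Distance = v·t = 1.0 m/s × 4.795e+05 s = 4.795e+05 m = 479.5 km.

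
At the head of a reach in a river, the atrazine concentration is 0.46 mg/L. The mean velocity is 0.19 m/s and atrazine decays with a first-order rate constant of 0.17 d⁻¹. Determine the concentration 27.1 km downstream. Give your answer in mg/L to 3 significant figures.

0.347 mg/L

Travel time t = 27.1 km / 0.19 m/s = 2.71e+04/0.19 = 1.426e+05 s = 1.651 d.
First-order decay: C = 0.46·exp(−0.17·1.651) = 0.46·0.7553 = 0.3474 mg/L.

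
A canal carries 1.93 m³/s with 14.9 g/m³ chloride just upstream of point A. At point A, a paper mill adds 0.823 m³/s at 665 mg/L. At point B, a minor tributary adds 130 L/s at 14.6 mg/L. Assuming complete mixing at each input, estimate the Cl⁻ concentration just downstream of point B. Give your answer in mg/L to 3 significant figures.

200 mg/L

After input A: C = (1.93·14.9 + 0.823·665) / 2.753 = 209.2 mg/L.
130 L/s = 0.13 m³/s.
After input B: C = (2.753·209.2 + 0.13·14.6) / 2.883 = 200.5 mg/L.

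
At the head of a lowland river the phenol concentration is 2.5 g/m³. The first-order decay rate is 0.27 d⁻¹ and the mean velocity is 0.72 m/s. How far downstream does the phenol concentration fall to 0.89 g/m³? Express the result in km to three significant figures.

From C = C₀·e^(−kt), t = ln(C₀/C)/k = ln(2.5/0.89)/0.27 = 1.033/0.27 = 3.825 d.
Distance = v·t = 0.72 m/s × 3.305e+05 s = 2.38e+05 m = 238 km.

238 km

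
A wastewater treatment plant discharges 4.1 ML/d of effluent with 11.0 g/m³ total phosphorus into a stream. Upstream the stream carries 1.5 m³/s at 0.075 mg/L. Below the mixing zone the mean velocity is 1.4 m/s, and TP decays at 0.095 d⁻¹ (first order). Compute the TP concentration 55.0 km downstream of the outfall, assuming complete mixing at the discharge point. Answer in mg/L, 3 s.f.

4.1 ML/d = 0.04745 m³/s.
After complete mixing, C₀ = (0.04745·11 + 1.5·0.075) / 1.547 = 0.41 mg/L.
Travel time t = 5.5e+04 m / 1.4 m/s = 3.929e+04 s = 0.4547 d.
C = 0.41·exp(−0.095·0.4547) = 0.41·0.9577 = 0.3927 mg/L.

0.393 mg/L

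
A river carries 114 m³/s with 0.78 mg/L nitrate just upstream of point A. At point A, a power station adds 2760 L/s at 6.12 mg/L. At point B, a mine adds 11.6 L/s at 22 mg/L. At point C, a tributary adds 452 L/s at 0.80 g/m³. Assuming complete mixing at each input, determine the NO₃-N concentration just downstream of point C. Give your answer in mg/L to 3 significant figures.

0.908 mg/L

2760 L/s = 2.76 m³/s.
After input A: C = (114·0.78 + 2.76·6.12) / 116.8 = 0.9062 mg/L.
11.6 L/s = 0.0116 m³/s.
After input B: C = (116.8·0.9062 + 0.0116·22) / 116.8 = 0.9083 mg/L.
452 L/s = 0.452 m³/s.
After input C: C = (116.8·0.9083 + 0.452·0.8) / 117.2 = 0.9079 mg/L.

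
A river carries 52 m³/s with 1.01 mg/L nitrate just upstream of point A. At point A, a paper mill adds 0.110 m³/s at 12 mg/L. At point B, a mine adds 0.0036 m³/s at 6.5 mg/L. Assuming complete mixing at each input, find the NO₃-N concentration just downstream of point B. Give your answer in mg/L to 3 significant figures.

1.03 mg/L

After input A: C = (52·1.01 + 0.11·12) / 52.11 = 1.033 mg/L.
After input B: C = (52.11·1.033 + 0.0036·6.5) / 52.11 = 1.034 mg/L.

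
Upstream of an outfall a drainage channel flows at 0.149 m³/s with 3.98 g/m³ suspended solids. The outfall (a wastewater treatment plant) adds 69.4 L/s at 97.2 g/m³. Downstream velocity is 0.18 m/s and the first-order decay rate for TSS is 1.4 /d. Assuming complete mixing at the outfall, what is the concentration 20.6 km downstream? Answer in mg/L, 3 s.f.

5.26 mg/L

69.4 L/s = 0.0694 m³/s.
After complete mixing, C₀ = (0.0694·97.2 + 0.149·3.98) / 0.2184 = 33.6 mg/L.
Travel time t = 2.06e+04 m / 0.18 m/s = 1.144e+05 s = 1.325 d.
C = 33.6·exp(−1.4·1.325) = 33.6·0.1565 = 5.26 mg/L.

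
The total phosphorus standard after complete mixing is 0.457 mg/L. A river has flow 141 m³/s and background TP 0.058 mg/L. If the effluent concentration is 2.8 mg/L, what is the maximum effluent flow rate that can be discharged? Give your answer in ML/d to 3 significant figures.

2070 ML/d

Mass balance at complete mixing: C_std·(Q_w + Q_r) = Q_w·C_e + Q_r·C_b.
Rearranging, Q_w = Q_r·(C_std − C_b)/(C_e − C_std) = 141·(0.457 − 0.058) / (2.8 − 0.457) = 24.01 m³/s.
= 2075 ML/d.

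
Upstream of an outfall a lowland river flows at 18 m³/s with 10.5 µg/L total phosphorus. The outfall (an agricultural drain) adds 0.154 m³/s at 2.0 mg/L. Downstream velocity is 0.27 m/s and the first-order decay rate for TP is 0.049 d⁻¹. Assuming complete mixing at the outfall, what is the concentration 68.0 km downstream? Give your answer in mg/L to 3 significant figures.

10.5 µg/L = 0.0105 mg/L.
After complete mixing, C₀ = (0.154·2 + 18·0.0105) / 18.15 = 0.02738 mg/L.
Travel time t = 6.8e+04 m / 0.27 m/s = 2.519e+05 s = 2.915 d.
C = 0.02738·exp(−0.049·2.915) = 0.02738·0.8669 = 0.02373 mg/L.

0.0237 mg/L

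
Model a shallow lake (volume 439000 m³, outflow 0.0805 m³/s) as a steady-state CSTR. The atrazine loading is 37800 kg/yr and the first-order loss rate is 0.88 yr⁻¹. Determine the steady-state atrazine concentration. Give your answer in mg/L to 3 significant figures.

Outflow Q = 0.0805 m³/s × 3.156e+07 s/yr = 2.54e+06 m³/yr.
Steady-state CSTR mass balance: W = Q·C + k·V·C, so C = W/(Q + kV).
Q + kV = 2.54e+06 + 0.88·439000 = 2.927e+06 m³/yr.
C = 37800/2.927e+06 = 0.01292 kg/m³ = 12.92 mg/L.

12.9 mg/L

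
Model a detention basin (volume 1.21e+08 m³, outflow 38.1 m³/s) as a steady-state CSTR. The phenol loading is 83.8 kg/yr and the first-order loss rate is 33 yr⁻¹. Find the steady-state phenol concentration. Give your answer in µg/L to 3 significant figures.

0.0161 µg/L

Outflow Q = 38.1 m³/s × 3.156e+07 s/yr = 1.202e+09 m³/yr.
Steady-state CSTR mass balance: W = Q·C + k·V·C, so C = W/(Q + kV).
Q + kV = 1.202e+09 + 33·1.21e+08 = 5.195e+09 m³/yr.
C = 83.8/5.195e+09 = 1.613e-08 kg/m³ = 1.613e-05 mg/L = 0.01613 µg/L.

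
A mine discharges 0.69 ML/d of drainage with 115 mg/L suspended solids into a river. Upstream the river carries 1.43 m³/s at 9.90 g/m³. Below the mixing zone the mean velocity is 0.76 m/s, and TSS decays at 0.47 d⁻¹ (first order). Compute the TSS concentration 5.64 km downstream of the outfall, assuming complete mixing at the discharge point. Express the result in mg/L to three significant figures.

10.1 mg/L

0.69 ML/d = 0.007986 m³/s.
After complete mixing, C₀ = (0.007986·115 + 1.43·9.9) / 1.438 = 10.48 mg/L.
Travel time t = 5640 m / 0.76 m/s = 7421 s = 0.08589 d.
C = 10.48·exp(−0.47·0.08589) = 10.48·0.9604 = 10.07 mg/L.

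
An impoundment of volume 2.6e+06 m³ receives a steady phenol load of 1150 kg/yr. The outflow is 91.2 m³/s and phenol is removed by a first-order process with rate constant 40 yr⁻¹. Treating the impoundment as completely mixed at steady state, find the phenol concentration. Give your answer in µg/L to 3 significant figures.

Outflow Q = 91.2 m³/s × 3.156e+07 s/yr = 2.878e+09 m³/yr.
Steady-state CSTR mass balance: W = Q·C + k·V·C, so C = W/(Q + kV).
Q + kV = 2.878e+09 + 40·2.6e+06 = 2.982e+09 m³/yr.
C = 1150/2.982e+09 = 3.856e-07 kg/m³ = 0.0003856 mg/L = 0.3856 µg/L.

0.386 µg/L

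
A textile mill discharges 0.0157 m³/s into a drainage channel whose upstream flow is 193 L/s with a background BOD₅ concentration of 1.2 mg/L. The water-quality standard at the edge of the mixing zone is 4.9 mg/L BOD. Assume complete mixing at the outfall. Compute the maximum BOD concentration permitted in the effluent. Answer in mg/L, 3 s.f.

193 L/s = 0.193 m³/s.
Mass balance: 4.9·0.2087 = 0.0157·Cₑ + 0.193·1.2.
Cₑ = (1.023 − 0.2316) / 0.0157 = 50.38 mg/L.

50.4 mg/L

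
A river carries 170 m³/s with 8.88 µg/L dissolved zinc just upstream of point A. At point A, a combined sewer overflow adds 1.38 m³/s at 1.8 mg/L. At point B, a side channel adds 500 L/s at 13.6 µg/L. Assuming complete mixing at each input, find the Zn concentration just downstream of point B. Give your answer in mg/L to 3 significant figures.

0.0233 mg/L

8.88 µg/L = 0.00888 mg/L.
After input A: C = (170·0.00888 + 1.38·1.8) / 171.4 = 0.0233 mg/L.
500 L/s = 0.5 m³/s.
13.6 µg/L = 0.0136 mg/L.
After input B: C = (171.4·0.0233 + 0.5·0.0136) / 171.9 = 0.02327 mg/L.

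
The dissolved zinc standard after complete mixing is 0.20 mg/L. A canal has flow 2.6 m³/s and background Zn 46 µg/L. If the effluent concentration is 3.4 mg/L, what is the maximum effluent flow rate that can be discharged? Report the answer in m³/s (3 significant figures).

0.125 m³/s

46 µg/L = 0.046 mg/L.
Mass balance at complete mixing: C_std·(Q_w + Q_r) = Q_w·C_e + Q_r·C_b.
Rearranging, Q_w = Q_r·(C_std − C_b)/(C_e − C_std) = 2.6·(0.2 − 0.046) / (3.4 − 0.2) = 0.1251 m³/s.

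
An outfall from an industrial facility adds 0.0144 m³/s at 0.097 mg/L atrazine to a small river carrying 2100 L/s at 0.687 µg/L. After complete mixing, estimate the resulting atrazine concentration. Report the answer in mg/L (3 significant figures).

0.00134 mg/L

2100 L/s = 2.1 m³/s.
0.687 µg/L = 0.000687 mg/L.
By mass balance at complete mixing, C = (0.0144·0.097 + 2.1·0.000687) / (0.0144 + 2.1) = 0.00284/2.114 = 0.001343 mg/L.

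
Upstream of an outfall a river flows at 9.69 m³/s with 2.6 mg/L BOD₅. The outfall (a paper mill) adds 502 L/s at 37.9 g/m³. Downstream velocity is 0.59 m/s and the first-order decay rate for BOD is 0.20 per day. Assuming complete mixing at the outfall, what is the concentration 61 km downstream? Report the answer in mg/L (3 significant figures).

3.42 mg/L

502 L/s = 0.502 m³/s.
After complete mixing, C₀ = (0.502·37.9 + 9.69·2.6) / 10.19 = 4.339 mg/L.
Travel time t = 6.1e+04 m / 0.59 m/s = 1.034e+05 s = 1.197 d.
C = 4.339·exp(−0.20·1.197) = 4.339·0.7872 = 3.415 mg/L.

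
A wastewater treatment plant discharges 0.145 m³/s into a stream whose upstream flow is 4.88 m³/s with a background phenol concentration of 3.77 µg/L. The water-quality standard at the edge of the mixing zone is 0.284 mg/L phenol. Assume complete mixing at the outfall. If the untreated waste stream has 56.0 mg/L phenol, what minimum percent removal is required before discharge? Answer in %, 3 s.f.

3.77 µg/L = 0.00377 mg/L.
Mass balance: 0.284·5.025 = 0.145·Cₑ + 4.88·0.00377.
Cₑ = (1.427 − 0.0184) / 0.145 = 9.715 mg/L.
Required removal = 1 − 9.715/56.0 = 82.65 %.

82.7 %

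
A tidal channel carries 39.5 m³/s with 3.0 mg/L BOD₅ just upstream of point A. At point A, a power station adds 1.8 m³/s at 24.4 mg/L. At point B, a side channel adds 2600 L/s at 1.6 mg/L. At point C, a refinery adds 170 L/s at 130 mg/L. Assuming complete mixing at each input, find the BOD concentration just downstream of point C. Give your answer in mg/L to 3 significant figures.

4.28 mg/L

After input A: C = (39.5·3 + 1.8·24.4) / 41.3 = 3.933 mg/L.
2600 L/s = 2.6 m³/s.
After input B: C = (41.3·3.933 + 2.6·1.6) / 43.9 = 3.795 mg/L.
170 L/s = 0.17 m³/s.
After input C: C = (43.9·3.795 + 0.17·130) / 44.07 = 4.281 mg/L.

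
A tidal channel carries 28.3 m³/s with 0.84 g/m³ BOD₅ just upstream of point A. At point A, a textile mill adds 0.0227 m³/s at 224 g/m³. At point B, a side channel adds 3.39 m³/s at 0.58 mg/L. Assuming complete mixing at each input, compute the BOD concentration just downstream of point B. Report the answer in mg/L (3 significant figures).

0.972 mg/L

After input A: C = (28.3·0.84 + 0.0227·224) / 28.32 = 1.019 mg/L.
After input B: C = (28.32·1.019 + 3.39·0.58) / 31.71 = 0.9719 mg/L.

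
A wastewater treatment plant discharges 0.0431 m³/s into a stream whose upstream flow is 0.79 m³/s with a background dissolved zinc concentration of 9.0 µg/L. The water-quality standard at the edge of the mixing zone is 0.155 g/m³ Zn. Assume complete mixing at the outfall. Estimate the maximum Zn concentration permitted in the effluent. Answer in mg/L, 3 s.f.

9.0 µg/L = 0.009 mg/L.
Mass balance: 0.155·0.8331 = 0.0431·Cₑ + 0.79·0.009.
Cₑ = (0.1291 − 0.00711) / 0.0431 = 2.831 mg/L.

2.83 mg/L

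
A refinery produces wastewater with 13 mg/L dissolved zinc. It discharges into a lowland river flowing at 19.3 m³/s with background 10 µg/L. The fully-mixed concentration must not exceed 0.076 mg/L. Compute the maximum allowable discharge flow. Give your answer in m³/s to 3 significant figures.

0.0986 m³/s

10 µg/L = 0.01 mg/L.
Mass balance at complete mixing: C_std·(Q_w + Q_r) = Q_w·C_e + Q_r·C_b.
Rearranging, Q_w = Q_r·(C_std − C_b)/(C_e − C_std) = 19.3·(0.076 − 0.01) / (13 − 0.076) = 0.09856 m³/s.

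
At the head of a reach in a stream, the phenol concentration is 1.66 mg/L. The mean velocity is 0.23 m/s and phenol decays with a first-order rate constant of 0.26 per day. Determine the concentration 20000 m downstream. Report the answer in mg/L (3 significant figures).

Travel time t = 20000 m / 0.23 m/s = 2e+04/0.23 = 8.696e+04 s = 1.006 d.
First-order decay: C = 1.66·exp(−0.26·1.006) = 1.66·0.7698 = 1.278 mg/L.

1.28 mg/L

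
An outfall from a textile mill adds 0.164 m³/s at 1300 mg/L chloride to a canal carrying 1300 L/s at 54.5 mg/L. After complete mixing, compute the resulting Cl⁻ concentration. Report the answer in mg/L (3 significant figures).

1300 L/s = 1.3 m³/s.
Flow-weighted mixing gives C = (0.164·1300 + 1.3·54.5) / (0.164 + 1.3) = 284.1/1.464 = 194 mg/L.

194 mg/L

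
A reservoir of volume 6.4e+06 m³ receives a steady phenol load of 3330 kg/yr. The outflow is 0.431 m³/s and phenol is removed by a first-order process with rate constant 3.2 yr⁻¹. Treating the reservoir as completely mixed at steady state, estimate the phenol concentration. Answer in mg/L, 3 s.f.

0.0977 mg/L

Outflow Q = 0.431 m³/s × 3.156e+07 s/yr = 1.36e+07 m³/yr.
Steady-state CSTR mass balance: W = Q·C + k·V·C, so C = W/(Q + kV).
Q + kV = 1.36e+07 + 3.2·6.4e+06 = 3.408e+07 m³/yr.
C = 3330/3.408e+07 = 9.771e-05 kg/m³ = 0.09771 mg/L.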